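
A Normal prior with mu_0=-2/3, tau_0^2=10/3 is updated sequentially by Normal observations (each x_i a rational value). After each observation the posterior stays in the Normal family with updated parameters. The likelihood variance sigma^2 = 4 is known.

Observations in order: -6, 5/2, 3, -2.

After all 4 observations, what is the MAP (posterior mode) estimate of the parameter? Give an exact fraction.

-33/52

obs 1: x=-6 → posterior Normal(-34/11, 20/11)
obs 2: x=5/2 → posterior Normal(-43/32, 5/4)
obs 3: x=3 → posterior Normal(-13/42, 20/21)
obs 4: x=-2 → posterior Normal(-33/52, 10/13)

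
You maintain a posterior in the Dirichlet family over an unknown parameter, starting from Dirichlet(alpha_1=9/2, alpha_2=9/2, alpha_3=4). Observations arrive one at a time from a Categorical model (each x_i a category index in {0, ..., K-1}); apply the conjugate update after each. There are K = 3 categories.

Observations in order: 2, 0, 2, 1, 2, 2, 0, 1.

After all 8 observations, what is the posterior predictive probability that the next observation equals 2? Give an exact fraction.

8/21

obs 1: x=2 → posterior Dirichlet(9/2, 9/2, 5)
obs 2: x=0 → posterior Dirichlet(11/2, 9/2, 5)
obs 3: x=2 → posterior Dirichlet(11/2, 9/2, 6)
obs 4: x=1 → posterior Dirichlet(11/2, 11/2, 6)
obs 5: x=2 → posterior Dirichlet(11/2, 11/2, 7)
obs 6: x=2 → posterior Dirichlet(11/2, 11/2, 8)
obs 7: x=0 → posterior Dirichlet(13/2, 11/2, 8)
obs 8: x=1 → posterior Dirichlet(13/2, 13/2, 8)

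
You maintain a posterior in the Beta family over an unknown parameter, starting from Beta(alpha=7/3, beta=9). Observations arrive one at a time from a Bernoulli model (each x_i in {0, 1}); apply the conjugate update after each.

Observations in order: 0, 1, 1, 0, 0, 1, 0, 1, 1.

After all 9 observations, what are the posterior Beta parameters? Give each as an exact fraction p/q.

alpha=22/3, beta=13

obs 1: x=0 → posterior Beta(7/3, 10)
obs 2: x=1 → posterior Beta(10/3, 10)
obs 3: x=1 → posterior Beta(13/3, 10)
obs 4: x=0 → posterior Beta(13/3, 11)
obs 5: x=0 → posterior Beta(13/3, 12)
obs 6: x=1 → posterior Beta(16/3, 12)
obs 7: x=0 → posterior Beta(16/3, 13)
obs 8: x=1 → posterior Beta(19/3, 13)
obs 9: x=1 → posterior Beta(22/3, 13)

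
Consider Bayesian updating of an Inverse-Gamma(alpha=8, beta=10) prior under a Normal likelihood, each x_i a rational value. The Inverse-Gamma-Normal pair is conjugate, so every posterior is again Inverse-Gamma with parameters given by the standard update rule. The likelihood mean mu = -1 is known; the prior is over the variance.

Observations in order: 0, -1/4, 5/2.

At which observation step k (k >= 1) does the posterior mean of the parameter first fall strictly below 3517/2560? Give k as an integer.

obs 1: x=0 → posterior Inverse-Gamma(17/2, 21/2)
obs 2: x=-1/4 → posterior Inverse-Gamma(9, 345/32)
obs 3: x=5/2 → posterior Inverse-Gamma(19/2, 541/32)

k = 2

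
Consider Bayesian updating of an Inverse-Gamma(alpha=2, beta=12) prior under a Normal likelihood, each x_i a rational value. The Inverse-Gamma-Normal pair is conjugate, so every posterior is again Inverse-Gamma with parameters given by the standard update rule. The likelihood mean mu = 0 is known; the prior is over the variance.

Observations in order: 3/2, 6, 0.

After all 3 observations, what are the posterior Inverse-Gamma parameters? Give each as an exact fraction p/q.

obs 1: x=3/2 → posterior Inverse-Gamma(5/2, 105/8)
obs 2: x=6 → posterior Inverse-Gamma(3, 249/8)
obs 3: x=0 → posterior Inverse-Gamma(7/2, 249/8)

alpha=7/2, beta=249/8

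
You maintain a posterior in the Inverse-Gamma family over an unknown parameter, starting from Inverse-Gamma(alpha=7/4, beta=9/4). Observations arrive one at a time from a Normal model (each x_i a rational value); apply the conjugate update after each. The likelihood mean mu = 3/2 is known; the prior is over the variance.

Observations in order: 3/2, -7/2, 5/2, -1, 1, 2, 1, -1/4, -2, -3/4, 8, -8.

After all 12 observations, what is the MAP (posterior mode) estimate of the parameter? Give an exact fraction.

obs 1: x=3/2 → posterior Inverse-Gamma(9/4, 9/4)
obs 2: x=-7/2 → posterior Inverse-Gamma(11/4, 59/4)
obs 3: x=5/2 → posterior Inverse-Gamma(13/4, 61/4)
obs 4: x=-1 → posterior Inverse-Gamma(15/4, 147/8)
obs 5: x=1 → posterior Inverse-Gamma(17/4, 37/2)
obs 6: x=2 → posterior Inverse-Gamma(19/4, 149/8)
obs 7: x=1 → posterior Inverse-Gamma(21/4, 75/4)
obs 8: x=-1/4 → posterior Inverse-Gamma(23/4, 649/32)
obs 9: x=-2 → posterior Inverse-Gamma(25/4, 845/32)
obs 10: x=-3/4 → posterior Inverse-Gamma(27/4, 463/16)
obs 11: x=8 → posterior Inverse-Gamma(29/4, 801/16)
obs 12: x=-8 → posterior Inverse-Gamma(31/4, 1523/16)

1523/140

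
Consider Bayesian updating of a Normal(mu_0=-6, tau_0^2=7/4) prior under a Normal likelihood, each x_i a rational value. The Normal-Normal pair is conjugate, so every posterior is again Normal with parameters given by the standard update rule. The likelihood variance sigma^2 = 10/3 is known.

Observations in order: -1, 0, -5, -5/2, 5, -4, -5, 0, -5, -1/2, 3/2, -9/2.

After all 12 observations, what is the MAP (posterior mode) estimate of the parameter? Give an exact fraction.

obs 1: x=-1 → posterior Normal(-261/61, 70/61)
obs 2: x=0 → posterior Normal(-261/82, 35/41)
obs 3: x=-5 → posterior Normal(-366/103, 70/103)
obs 4: x=-5/2 → posterior Normal(-27/8, 35/62)
obs 5: x=5 → posterior Normal(-627/290, 14/29)
obs 6: x=-4 → posterior Normal(-795/332, 35/83)
obs 7: x=-5 → posterior Normal(-1005/374, 70/187)
obs 8: x=0 → posterior Normal(-1005/416, 35/104)
obs 9: x=-5 → posterior Normal(-1215/458, 70/229)
obs 10: x=-1/2 → posterior Normal(-309/125, 7/25)
obs 11: x=3/2 → posterior Normal(-1173/542, 70/271)
obs 12: x=-9/2 → posterior Normal(-681/292, 35/146)

-681/292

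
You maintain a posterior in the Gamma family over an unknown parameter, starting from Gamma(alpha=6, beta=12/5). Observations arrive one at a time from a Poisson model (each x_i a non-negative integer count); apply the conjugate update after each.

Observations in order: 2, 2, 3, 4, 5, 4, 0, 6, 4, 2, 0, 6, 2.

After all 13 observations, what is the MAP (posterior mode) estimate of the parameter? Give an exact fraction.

225/77

obs 1: x=2 → posterior Gamma(8, 17/5)
obs 2: x=2 → posterior Gamma(10, 22/5)
obs 3: x=3 → posterior Gamma(13, 27/5)
obs 4: x=4 → posterior Gamma(17, 32/5)
obs 5: x=5 → posterior Gamma(22, 37/5)
obs 6: x=4 → posterior Gamma(26, 42/5)
obs 7: x=0 → posterior Gamma(26, 47/5)
obs 8: x=6 → posterior Gamma(32, 52/5)
obs 9: x=4 → posterior Gamma(36, 57/5)
obs 10: x=2 → posterior Gamma(38, 62/5)
obs 11: x=0 → posterior Gamma(38, 67/5)
obs 12: x=6 → posterior Gamma(44, 72/5)
obs 13: x=2 → posterior Gamma(46, 77/5)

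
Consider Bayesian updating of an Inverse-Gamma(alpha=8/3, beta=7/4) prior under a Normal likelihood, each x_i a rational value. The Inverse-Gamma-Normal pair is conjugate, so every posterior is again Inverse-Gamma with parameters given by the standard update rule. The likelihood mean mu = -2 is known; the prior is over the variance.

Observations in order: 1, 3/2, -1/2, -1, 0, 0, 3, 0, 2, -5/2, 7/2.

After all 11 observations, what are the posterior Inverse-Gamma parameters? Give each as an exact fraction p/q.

alpha=49/6, beta=223/4

obs 1: x=1 → posterior Inverse-Gamma(19/6, 25/4)
obs 2: x=3/2 → posterior Inverse-Gamma(11/3, 99/8)
obs 3: x=-1/2 → posterior Inverse-Gamma(25/6, 27/2)
obs 4: x=-1 → posterior Inverse-Gamma(14/3, 14)
obs 5: x=0 → posterior Inverse-Gamma(31/6, 16)
obs 6: x=0 → posterior Inverse-Gamma(17/3, 18)
obs 7: x=3 → posterior Inverse-Gamma(37/6, 61/2)
obs 8: x=0 → posterior Inverse-Gamma(20/3, 65/2)
obs 9: x=2 → posterior Inverse-Gamma(43/6, 81/2)
obs 10: x=-5/2 → posterior Inverse-Gamma(23/3, 325/8)
obs 11: x=7/2 → posterior Inverse-Gamma(49/6, 223/4)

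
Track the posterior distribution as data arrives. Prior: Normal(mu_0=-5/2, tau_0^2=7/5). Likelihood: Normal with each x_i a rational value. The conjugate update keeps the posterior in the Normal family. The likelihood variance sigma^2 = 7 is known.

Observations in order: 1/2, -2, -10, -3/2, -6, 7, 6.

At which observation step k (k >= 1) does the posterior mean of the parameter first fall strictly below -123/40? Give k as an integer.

obs 1: x=1/2 → posterior Normal(-2, 7/6)
obs 2: x=-2 → posterior Normal(-2, 1)
obs 3: x=-10 → posterior Normal(-3, 7/8)
obs 4: x=-3/2 → posterior Normal(-17/6, 7/9)
obs 5: x=-6 → posterior Normal(-63/20, 7/10)
obs 6: x=7 → posterior Normal(-49/22, 7/11)
obs 7: x=6 → posterior Normal(-37/24, 7/12)

k = 5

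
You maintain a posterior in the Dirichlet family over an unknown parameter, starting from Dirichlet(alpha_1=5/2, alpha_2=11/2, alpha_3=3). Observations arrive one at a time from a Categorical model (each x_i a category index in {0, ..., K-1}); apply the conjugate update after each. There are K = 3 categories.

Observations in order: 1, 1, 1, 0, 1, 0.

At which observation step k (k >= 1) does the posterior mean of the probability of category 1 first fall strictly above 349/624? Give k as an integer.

obs 1: x=1 → posterior Dirichlet(5/2, 13/2, 3)
obs 2: x=1 → posterior Dirichlet(5/2, 15/2, 3)
obs 3: x=1 → posterior Dirichlet(5/2, 17/2, 3)
obs 4: x=0 → posterior Dirichlet(7/2, 17/2, 3)
obs 5: x=1 → posterior Dirichlet(7/2, 19/2, 3)
obs 6: x=0 → posterior Dirichlet(9/2, 19/2, 3)

k = 2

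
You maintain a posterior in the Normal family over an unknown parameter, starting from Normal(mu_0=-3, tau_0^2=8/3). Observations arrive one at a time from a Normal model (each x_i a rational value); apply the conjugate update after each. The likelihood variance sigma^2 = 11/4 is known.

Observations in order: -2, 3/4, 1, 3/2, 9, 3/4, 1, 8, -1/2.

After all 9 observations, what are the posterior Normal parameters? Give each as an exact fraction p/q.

obs 1: x=-2 → posterior Normal(-163/65, 88/65)
obs 2: x=3/4 → posterior Normal(-139/97, 88/97)
obs 3: x=1 → posterior Normal(-107/129, 88/129)
obs 4: x=3/2 → posterior Normal(-59/161, 88/161)
obs 5: x=9 → posterior Normal(229/193, 88/193)
obs 6: x=3/4 → posterior Normal(253/225, 88/225)
obs 7: x=1 → posterior Normal(285/257, 88/257)
obs 8: x=8 → posterior Normal(541/289, 88/289)
obs 9: x=-1/2 → posterior Normal(175/107, 88/321)

mu_0=175/107, tau_0^2=88/321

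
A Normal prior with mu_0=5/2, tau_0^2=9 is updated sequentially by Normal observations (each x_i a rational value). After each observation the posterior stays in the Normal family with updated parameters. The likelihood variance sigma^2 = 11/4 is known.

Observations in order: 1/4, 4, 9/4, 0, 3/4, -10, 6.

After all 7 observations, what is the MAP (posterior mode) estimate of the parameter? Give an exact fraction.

obs 1: x=1/4 → posterior Normal(73/94, 99/47)
obs 2: x=4 → posterior Normal(361/166, 99/83)
obs 3: x=9/4 → posterior Normal(523/238, 99/119)
obs 4: x=0 → posterior Normal(523/310, 99/155)
obs 5: x=3/4 → posterior Normal(577/382, 99/191)
obs 6: x=-10 → posterior Normal(-143/454, 99/227)
obs 7: x=6 → posterior Normal(289/526, 99/263)

289/526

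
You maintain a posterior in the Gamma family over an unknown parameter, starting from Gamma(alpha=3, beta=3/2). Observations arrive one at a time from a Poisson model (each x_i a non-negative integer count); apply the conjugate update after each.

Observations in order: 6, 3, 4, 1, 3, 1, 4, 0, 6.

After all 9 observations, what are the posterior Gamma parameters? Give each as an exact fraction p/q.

obs 1: x=6 → posterior Gamma(9, 5/2)
obs 2: x=3 → posterior Gamma(12, 7/2)
obs 3: x=4 → posterior Gamma(16, 9/2)
obs 4: x=1 → posterior Gamma(17, 11/2)
obs 5: x=3 → posterior Gamma(20, 13/2)
obs 6: x=1 → posterior Gamma(21, 15/2)
obs 7: x=4 → posterior Gamma(25, 17/2)
obs 8: x=0 → posterior Gamma(25, 19/2)
obs 9: x=6 → posterior Gamma(31, 21/2)

alpha=31, beta=21/2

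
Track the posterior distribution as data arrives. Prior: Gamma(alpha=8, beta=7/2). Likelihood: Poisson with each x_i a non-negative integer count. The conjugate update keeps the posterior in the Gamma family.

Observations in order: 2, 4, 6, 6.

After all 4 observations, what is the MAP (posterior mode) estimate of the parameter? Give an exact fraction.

10/3

obs 1: x=2 → posterior Gamma(10, 9/2)
obs 2: x=4 → posterior Gamma(14, 11/2)
obs 3: x=6 → posterior Gamma(20, 13/2)
obs 4: x=6 → posterior Gamma(26, 15/2)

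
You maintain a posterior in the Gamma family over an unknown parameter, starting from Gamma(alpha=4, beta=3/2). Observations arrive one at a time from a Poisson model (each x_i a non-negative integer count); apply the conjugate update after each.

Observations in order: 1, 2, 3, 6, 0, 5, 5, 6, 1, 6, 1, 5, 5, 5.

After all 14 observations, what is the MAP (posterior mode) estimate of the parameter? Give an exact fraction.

obs 1: x=1 → posterior Gamma(5, 5/2)
obs 2: x=2 → posterior Gamma(7, 7/2)
obs 3: x=3 → posterior Gamma(10, 9/2)
obs 4: x=6 → posterior Gamma(16, 11/2)
obs 5: x=0 → posterior Gamma(16, 13/2)
obs 6: x=5 → posterior Gamma(21, 15/2)
obs 7: x=5 → posterior Gamma(26, 17/2)
obs 8: x=6 → posterior Gamma(32, 19/2)
obs 9: x=1 → posterior Gamma(33, 21/2)
obs 10: x=6 → posterior Gamma(39, 23/2)
obs 11: x=1 → posterior Gamma(40, 25/2)
obs 12: x=5 → posterior Gamma(45, 27/2)
obs 13: x=5 → posterior Gamma(50, 29/2)
obs 14: x=5 → posterior Gamma(55, 31/2)

108/31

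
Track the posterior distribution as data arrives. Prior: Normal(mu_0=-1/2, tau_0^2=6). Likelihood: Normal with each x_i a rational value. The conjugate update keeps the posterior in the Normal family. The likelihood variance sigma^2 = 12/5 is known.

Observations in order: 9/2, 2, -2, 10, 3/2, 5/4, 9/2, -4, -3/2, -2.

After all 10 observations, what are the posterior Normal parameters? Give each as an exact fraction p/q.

mu_0=281/208, tau_0^2=3/13

obs 1: x=9/2 → posterior Normal(43/14, 12/7)
obs 2: x=2 → posterior Normal(21/8, 1)
obs 3: x=-2 → posterior Normal(43/34, 12/17)
obs 4: x=10 → posterior Normal(13/4, 6/11)
obs 5: x=3/2 → posterior Normal(79/27, 4/9)
obs 6: x=5/4 → posterior Normal(341/128, 3/8)
obs 7: x=9/2 → posterior Normal(431/148, 12/37)
obs 8: x=-4 → posterior Normal(117/56, 2/7)
obs 9: x=-3/2 → posterior Normal(321/188, 12/47)
obs 10: x=-2 → posterior Normal(281/208, 3/13)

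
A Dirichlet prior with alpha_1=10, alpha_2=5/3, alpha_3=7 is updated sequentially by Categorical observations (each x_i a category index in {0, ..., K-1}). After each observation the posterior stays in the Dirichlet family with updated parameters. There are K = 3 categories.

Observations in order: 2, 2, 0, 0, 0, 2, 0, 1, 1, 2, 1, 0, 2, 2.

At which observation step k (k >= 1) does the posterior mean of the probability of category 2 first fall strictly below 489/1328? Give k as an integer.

obs 1: x=2 → posterior Dirichlet(10, 5/3, 8)
obs 2: x=2 → posterior Dirichlet(10, 5/3, 9)
obs 3: x=0 → posterior Dirichlet(11, 5/3, 9)
obs 4: x=0 → posterior Dirichlet(12, 5/3, 9)
obs 5: x=0 → posterior Dirichlet(13, 5/3, 9)
obs 6: x=2 → posterior Dirichlet(13, 5/3, 10)
obs 7: x=0 → posterior Dirichlet(14, 5/3, 10)
obs 8: x=1 → posterior Dirichlet(14, 8/3, 10)
obs 9: x=1 → posterior Dirichlet(14, 11/3, 10)
obs 10: x=2 → posterior Dirichlet(14, 11/3, 11)
obs 11: x=1 → posterior Dirichlet(14, 14/3, 11)
obs 12: x=0 → posterior Dirichlet(15, 14/3, 11)
obs 13: x=2 → posterior Dirichlet(15, 14/3, 12)
obs 14: x=2 → posterior Dirichlet(15, 14/3, 13)

k = 9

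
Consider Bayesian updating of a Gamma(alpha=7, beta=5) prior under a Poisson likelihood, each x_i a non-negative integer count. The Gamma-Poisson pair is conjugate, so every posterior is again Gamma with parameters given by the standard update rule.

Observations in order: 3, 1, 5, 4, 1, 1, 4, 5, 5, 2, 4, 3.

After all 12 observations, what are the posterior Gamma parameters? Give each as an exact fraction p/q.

alpha=45, beta=17

obs 1: x=3 → posterior Gamma(10, 6)
obs 2: x=1 → posterior Gamma(11, 7)
obs 3: x=5 → posterior Gamma(16, 8)
obs 4: x=4 → posterior Gamma(20, 9)
obs 5: x=1 → posterior Gamma(21, 10)
obs 6: x=1 → posterior Gamma(22, 11)
obs 7: x=4 → posterior Gamma(26, 12)
obs 8: x=5 → posterior Gamma(31, 13)
obs 9: x=5 → posterior Gamma(36, 14)
obs 10: x=2 → posterior Gamma(38, 15)
obs 11: x=4 → posterior Gamma(42, 16)
obs 12: x=3 → posterior Gamma(45, 17)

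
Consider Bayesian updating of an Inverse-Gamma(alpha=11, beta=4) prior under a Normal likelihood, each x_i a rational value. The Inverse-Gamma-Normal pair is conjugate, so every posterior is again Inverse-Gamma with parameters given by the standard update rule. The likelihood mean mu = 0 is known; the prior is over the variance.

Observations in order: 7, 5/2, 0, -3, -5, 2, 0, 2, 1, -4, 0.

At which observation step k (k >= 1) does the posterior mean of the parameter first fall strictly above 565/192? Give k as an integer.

k = 4

obs 1: x=7 → posterior Inverse-Gamma(23/2, 57/2)
obs 2: x=5/2 → posterior Inverse-Gamma(12, 253/8)
obs 3: x=0 → posterior Inverse-Gamma(25/2, 253/8)
obs 4: x=-3 → posterior Inverse-Gamma(13, 289/8)
obs 5: x=-5 → posterior Inverse-Gamma(27/2, 389/8)
obs 6: x=2 → posterior Inverse-Gamma(14, 405/8)
obs 7: x=0 → posterior Inverse-Gamma(29/2, 405/8)
obs 8: x=2 → posterior Inverse-Gamma(15, 421/8)
obs 9: x=1 → posterior Inverse-Gamma(31/2, 425/8)
obs 10: x=-4 → posterior Inverse-Gamma(16, 489/8)
obs 11: x=0 → posterior Inverse-Gamma(33/2, 489/8)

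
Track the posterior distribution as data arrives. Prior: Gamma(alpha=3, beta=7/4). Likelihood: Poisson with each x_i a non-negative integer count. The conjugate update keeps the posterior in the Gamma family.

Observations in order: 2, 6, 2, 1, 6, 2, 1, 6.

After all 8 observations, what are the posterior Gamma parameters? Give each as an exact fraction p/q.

alpha=29, beta=39/4

obs 1: x=2 → posterior Gamma(5, 11/4)
obs 2: x=6 → posterior Gamma(11, 15/4)
obs 3: x=2 → posterior Gamma(13, 19/4)
obs 4: x=1 → posterior Gamma(14, 23/4)
obs 5: x=6 → posterior Gamma(20, 27/4)
obs 6: x=2 → posterior Gamma(22, 31/4)
obs 7: x=1 → posterior Gamma(23, 35/4)
obs 8: x=6 → posterior Gamma(29, 39/4)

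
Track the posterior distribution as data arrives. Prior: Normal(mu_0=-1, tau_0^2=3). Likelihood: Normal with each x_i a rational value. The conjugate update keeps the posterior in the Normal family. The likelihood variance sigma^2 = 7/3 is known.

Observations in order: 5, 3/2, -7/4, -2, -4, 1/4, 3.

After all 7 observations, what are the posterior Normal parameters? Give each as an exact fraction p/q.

obs 1: x=5 → posterior Normal(19/8, 21/16)
obs 2: x=3/2 → posterior Normal(103/50, 21/25)
obs 3: x=-7/4 → posterior Normal(143/136, 21/34)
obs 4: x=-2 → posterior Normal(71/172, 21/43)
obs 5: x=-4 → posterior Normal(-73/208, 21/52)
obs 6: x=1/4 → posterior Normal(-16/61, 21/61)
obs 7: x=3 → posterior Normal(11/70, 3/10)

mu_0=11/70, tau_0^2=3/10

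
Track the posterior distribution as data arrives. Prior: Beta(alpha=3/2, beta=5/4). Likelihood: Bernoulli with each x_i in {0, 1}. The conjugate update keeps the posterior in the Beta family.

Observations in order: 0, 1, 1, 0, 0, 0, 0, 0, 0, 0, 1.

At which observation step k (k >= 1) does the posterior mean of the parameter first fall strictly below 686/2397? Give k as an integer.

obs 1: x=0 → posterior Beta(3/2, 9/4)
obs 2: x=1 → posterior Beta(5/2, 9/4)
obs 3: x=1 → posterior Beta(7/2, 9/4)
obs 4: x=0 → posterior Beta(7/2, 13/4)
obs 5: x=0 → posterior Beta(7/2, 17/4)
obs 6: x=0 → posterior Beta(7/2, 21/4)
obs 7: x=0 → posterior Beta(7/2, 25/4)
obs 8: x=0 → posterior Beta(7/2, 29/4)
obs 9: x=0 → posterior Beta(7/2, 33/4)
obs 10: x=0 → posterior Beta(7/2, 37/4)
obs 11: x=1 → posterior Beta(9/2, 37/4)

k = 10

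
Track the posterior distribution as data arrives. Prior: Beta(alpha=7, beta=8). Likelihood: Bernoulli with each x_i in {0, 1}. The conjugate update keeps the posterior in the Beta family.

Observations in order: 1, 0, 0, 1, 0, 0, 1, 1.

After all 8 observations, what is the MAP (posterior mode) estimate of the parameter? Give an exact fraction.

10/21

obs 1: x=1 → posterior Beta(8, 8)
obs 2: x=0 → posterior Beta(8, 9)
obs 3: x=0 → posterior Beta(8, 10)
obs 4: x=1 → posterior Beta(9, 10)
obs 5: x=0 → posterior Beta(9, 11)
obs 6: x=0 → posterior Beta(9, 12)
obs 7: x=1 → posterior Beta(10, 12)
obs 8: x=1 → posterior Beta(11, 12)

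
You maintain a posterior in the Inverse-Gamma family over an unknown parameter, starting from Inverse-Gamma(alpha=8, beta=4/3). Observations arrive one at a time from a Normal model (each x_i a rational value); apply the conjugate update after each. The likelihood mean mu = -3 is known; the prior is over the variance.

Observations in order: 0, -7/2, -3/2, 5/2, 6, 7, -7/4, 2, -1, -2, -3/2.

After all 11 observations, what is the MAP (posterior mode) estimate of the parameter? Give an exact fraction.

obs 1: x=0 → posterior Inverse-Gamma(17/2, 35/6)
obs 2: x=-7/2 → posterior Inverse-Gamma(9, 143/24)
obs 3: x=-3/2 → posterior Inverse-Gamma(19/2, 85/12)
obs 4: x=5/2 → posterior Inverse-Gamma(10, 533/24)
obs 5: x=6 → posterior Inverse-Gamma(21/2, 1505/24)
obs 6: x=7 → posterior Inverse-Gamma(11, 2705/24)
obs 7: x=-7/4 → posterior Inverse-Gamma(23/2, 10895/96)
obs 8: x=2 → posterior Inverse-Gamma(12, 12095/96)
obs 9: x=-1 → posterior Inverse-Gamma(25/2, 12287/96)
obs 10: x=-2 → posterior Inverse-Gamma(13, 12335/96)
obs 11: x=-3/2 → posterior Inverse-Gamma(27/2, 12443/96)

12443/1392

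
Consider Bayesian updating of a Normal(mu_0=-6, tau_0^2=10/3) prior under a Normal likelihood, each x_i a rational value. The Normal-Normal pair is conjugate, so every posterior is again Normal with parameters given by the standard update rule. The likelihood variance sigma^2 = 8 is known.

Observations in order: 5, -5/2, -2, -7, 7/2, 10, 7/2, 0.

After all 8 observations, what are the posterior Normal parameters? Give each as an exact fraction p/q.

obs 1: x=5 → posterior Normal(-47/17, 40/17)
obs 2: x=-5/2 → posterior Normal(-119/44, 20/11)
obs 3: x=-2 → posterior Normal(-139/54, 40/27)
obs 4: x=-7 → posterior Normal(-209/64, 5/4)
obs 5: x=7/2 → posterior Normal(-87/37, 40/37)
obs 6: x=10 → posterior Normal(-37/42, 20/21)
obs 7: x=7/2 → posterior Normal(-39/94, 40/47)
obs 8: x=0 → posterior Normal(-3/8, 10/13)

mu_0=-3/8, tau_0^2=10/13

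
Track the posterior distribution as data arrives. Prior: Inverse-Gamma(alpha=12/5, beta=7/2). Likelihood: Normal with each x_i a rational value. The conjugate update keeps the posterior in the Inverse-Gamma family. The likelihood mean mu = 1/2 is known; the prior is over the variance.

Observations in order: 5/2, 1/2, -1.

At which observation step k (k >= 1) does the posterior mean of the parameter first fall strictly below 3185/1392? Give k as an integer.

k = 3

obs 1: x=5/2 → posterior Inverse-Gamma(29/10, 11/2)
obs 2: x=1/2 → posterior Inverse-Gamma(17/5, 11/2)
obs 3: x=-1 → posterior Inverse-Gamma(39/10, 53/8)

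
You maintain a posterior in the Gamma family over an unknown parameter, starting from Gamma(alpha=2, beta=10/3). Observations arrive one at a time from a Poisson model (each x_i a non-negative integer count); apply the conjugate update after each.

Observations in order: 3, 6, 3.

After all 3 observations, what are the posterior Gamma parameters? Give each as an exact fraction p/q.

obs 1: x=3 → posterior Gamma(5, 13/3)
obs 2: x=6 → posterior Gamma(11, 16/3)
obs 3: x=3 → posterior Gamma(14, 19/3)

alpha=14, beta=19/3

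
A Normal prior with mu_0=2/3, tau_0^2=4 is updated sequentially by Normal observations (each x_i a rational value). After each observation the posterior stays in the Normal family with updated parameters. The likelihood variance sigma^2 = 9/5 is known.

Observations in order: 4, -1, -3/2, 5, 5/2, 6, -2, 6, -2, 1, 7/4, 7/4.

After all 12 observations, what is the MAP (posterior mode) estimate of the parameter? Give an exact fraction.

obs 1: x=4 → posterior Normal(86/29, 36/29)
obs 2: x=-1 → posterior Normal(66/49, 36/49)
obs 3: x=-3/2 → posterior Normal(12/23, 12/23)
obs 4: x=5 → posterior Normal(136/89, 36/89)
obs 5: x=5/2 → posterior Normal(186/109, 36/109)
obs 6: x=6 → posterior Normal(102/43, 12/43)
obs 7: x=-2 → posterior Normal(266/149, 36/149)
obs 8: x=6 → posterior Normal(386/169, 36/169)
obs 9: x=-2 → posterior Normal(346/189, 4/21)
obs 10: x=1 → posterior Normal(366/209, 36/209)
obs 11: x=7/4 → posterior Normal(401/229, 36/229)
obs 12: x=7/4 → posterior Normal(436/249, 12/83)

436/249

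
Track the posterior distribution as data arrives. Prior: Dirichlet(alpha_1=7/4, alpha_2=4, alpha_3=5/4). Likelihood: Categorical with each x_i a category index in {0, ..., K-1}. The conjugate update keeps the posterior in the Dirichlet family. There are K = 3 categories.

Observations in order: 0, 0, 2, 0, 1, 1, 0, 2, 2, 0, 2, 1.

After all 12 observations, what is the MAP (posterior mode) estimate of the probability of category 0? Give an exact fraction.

23/64

obs 1: x=0 → posterior Dirichlet(11/4, 4, 5/4)
obs 2: x=0 → posterior Dirichlet(15/4, 4, 5/4)
obs 3: x=2 → posterior Dirichlet(15/4, 4, 9/4)
obs 4: x=0 → posterior Dirichlet(19/4, 4, 9/4)
obs 5: x=1 → posterior Dirichlet(19/4, 5, 9/4)
obs 6: x=1 → posterior Dirichlet(19/4, 6, 9/4)
obs 7: x=0 → posterior Dirichlet(23/4, 6, 9/4)
obs 8: x=2 → posterior Dirichlet(23/4, 6, 13/4)
obs 9: x=2 → posterior Dirichlet(23/4, 6, 17/4)
obs 10: x=0 → posterior Dirichlet(27/4, 6, 17/4)
obs 11: x=2 → posterior Dirichlet(27/4, 6, 21/4)
obs 12: x=1 → posterior Dirichlet(27/4, 7, 21/4)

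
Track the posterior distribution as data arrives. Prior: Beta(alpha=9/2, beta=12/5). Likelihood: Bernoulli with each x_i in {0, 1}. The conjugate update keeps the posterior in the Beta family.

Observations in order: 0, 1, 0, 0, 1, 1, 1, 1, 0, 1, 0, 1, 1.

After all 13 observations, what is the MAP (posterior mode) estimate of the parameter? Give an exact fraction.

obs 1: x=0 → posterior Beta(9/2, 17/5)
obs 2: x=1 → posterior Beta(11/2, 17/5)
obs 3: x=0 → posterior Beta(11/2, 22/5)
obs 4: x=0 → posterior Beta(11/2, 27/5)
obs 5: x=1 → posterior Beta(13/2, 27/5)
obs 6: x=1 → posterior Beta(15/2, 27/5)
obs 7: x=1 → posterior Beta(17/2, 27/5)
obs 8: x=1 → posterior Beta(19/2, 27/5)
obs 9: x=0 → posterior Beta(19/2, 32/5)
obs 10: x=1 → posterior Beta(21/2, 32/5)
obs 11: x=0 → posterior Beta(21/2, 37/5)
obs 12: x=1 → posterior Beta(23/2, 37/5)
obs 13: x=1 → posterior Beta(25/2, 37/5)

115/179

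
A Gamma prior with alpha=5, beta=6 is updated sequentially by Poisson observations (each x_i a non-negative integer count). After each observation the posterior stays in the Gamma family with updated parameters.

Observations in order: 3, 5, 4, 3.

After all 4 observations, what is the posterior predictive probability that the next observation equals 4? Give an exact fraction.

obs 1: x=3 → posterior Gamma(8, 7)
obs 2: x=5 → posterior Gamma(13, 8)
obs 3: x=4 → posterior Gamma(17, 9)
obs 4: x=3 → posterior Gamma(20, 10)

80500000000000000000000/895430243255237372246531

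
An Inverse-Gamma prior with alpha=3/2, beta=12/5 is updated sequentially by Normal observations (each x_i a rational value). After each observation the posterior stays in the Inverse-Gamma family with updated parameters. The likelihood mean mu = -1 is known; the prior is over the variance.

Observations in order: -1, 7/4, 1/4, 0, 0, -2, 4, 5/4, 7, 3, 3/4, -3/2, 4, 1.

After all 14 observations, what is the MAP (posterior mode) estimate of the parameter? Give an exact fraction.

1593/190

obs 1: x=-1 → posterior Inverse-Gamma(2, 12/5)
obs 2: x=7/4 → posterior Inverse-Gamma(5/2, 989/160)
obs 3: x=1/4 → posterior Inverse-Gamma(3, 557/80)
obs 4: x=0 → posterior Inverse-Gamma(7/2, 597/80)
obs 5: x=0 → posterior Inverse-Gamma(4, 637/80)
obs 6: x=-2 → posterior Inverse-Gamma(9/2, 677/80)
obs 7: x=4 → posterior Inverse-Gamma(5, 1677/80)
obs 8: x=5/4 → posterior Inverse-Gamma(11/2, 3759/160)
obs 9: x=7 → posterior Inverse-Gamma(6, 8879/160)
obs 10: x=3 → posterior Inverse-Gamma(13/2, 10159/160)
obs 11: x=3/4 → posterior Inverse-Gamma(7, 2601/40)
obs 12: x=-3/2 → posterior Inverse-Gamma(15/2, 1303/20)
obs 13: x=4 → posterior Inverse-Gamma(8, 1553/20)
obs 14: x=1 → posterior Inverse-Gamma(17/2, 1593/20)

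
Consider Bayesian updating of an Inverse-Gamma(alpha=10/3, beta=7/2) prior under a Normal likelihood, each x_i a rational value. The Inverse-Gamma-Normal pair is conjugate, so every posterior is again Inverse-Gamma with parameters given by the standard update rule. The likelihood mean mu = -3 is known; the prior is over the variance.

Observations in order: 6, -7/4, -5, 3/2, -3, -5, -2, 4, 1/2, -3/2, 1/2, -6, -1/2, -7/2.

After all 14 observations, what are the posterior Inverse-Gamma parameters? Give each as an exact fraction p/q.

obs 1: x=6 → posterior Inverse-Gamma(23/6, 44)
obs 2: x=-7/4 → posterior Inverse-Gamma(13/3, 1433/32)
obs 3: x=-5 → posterior Inverse-Gamma(29/6, 1497/32)
obs 4: x=3/2 → posterior Inverse-Gamma(16/3, 1821/32)
obs 5: x=-3 → posterior Inverse-Gamma(35/6, 1821/32)
obs 6: x=-5 → posterior Inverse-Gamma(19/3, 1885/32)
obs 7: x=-2 → posterior Inverse-Gamma(41/6, 1901/32)
obs 8: x=4 → posterior Inverse-Gamma(22/3, 2685/32)
obs 9: x=1/2 → posterior Inverse-Gamma(47/6, 2881/32)
obs 10: x=-3/2 → posterior Inverse-Gamma(25/3, 2917/32)
obs 11: x=1/2 → posterior Inverse-Gamma(53/6, 3113/32)
obs 12: x=-6 → posterior Inverse-Gamma(28/3, 3257/32)
obs 13: x=-1/2 → posterior Inverse-Gamma(59/6, 3357/32)
obs 14: x=-7/2 → posterior Inverse-Gamma(31/3, 3361/32)

alpha=31/3, beta=3361/32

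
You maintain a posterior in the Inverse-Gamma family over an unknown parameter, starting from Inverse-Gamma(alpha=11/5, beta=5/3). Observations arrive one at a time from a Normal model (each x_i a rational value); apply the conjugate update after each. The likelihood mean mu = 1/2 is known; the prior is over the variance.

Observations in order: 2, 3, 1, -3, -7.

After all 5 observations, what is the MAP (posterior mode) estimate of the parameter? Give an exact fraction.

obs 1: x=2 → posterior Inverse-Gamma(27/10, 67/24)
obs 2: x=3 → posterior Inverse-Gamma(16/5, 71/12)
obs 3: x=1 → posterior Inverse-Gamma(37/10, 145/24)
obs 4: x=-3 → posterior Inverse-Gamma(21/5, 73/6)
obs 5: x=-7 → posterior Inverse-Gamma(47/10, 967/24)

4835/684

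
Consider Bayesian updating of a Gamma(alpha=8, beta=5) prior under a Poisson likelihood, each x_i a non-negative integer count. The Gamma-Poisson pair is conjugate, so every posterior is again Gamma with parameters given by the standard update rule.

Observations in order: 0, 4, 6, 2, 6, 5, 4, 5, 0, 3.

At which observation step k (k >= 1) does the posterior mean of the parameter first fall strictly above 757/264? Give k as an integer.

obs 1: x=0 → posterior Gamma(8, 6)
obs 2: x=4 → posterior Gamma(12, 7)
obs 3: x=6 → posterior Gamma(18, 8)
obs 4: x=2 → posterior Gamma(20, 9)
obs 5: x=6 → posterior Gamma(26, 10)
obs 6: x=5 → posterior Gamma(31, 11)
obs 7: x=4 → posterior Gamma(35, 12)
obs 8: x=5 → posterior Gamma(40, 13)
obs 9: x=0 → posterior Gamma(40, 14)
obs 10: x=3 → posterior Gamma(43, 15)

k = 7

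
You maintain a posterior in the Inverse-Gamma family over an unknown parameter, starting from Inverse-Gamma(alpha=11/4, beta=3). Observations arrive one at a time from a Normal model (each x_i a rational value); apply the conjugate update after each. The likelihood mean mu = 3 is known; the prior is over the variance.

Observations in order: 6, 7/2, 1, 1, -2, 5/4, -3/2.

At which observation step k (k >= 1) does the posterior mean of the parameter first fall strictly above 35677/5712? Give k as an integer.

obs 1: x=6 → posterior Inverse-Gamma(13/4, 15/2)
obs 2: x=7/2 → posterior Inverse-Gamma(15/4, 61/8)
obs 3: x=1 → posterior Inverse-Gamma(17/4, 77/8)
obs 4: x=1 → posterior Inverse-Gamma(19/4, 93/8)
obs 5: x=-2 → posterior Inverse-Gamma(21/4, 193/8)
obs 6: x=5/4 → posterior Inverse-Gamma(23/4, 821/32)
obs 7: x=-3/2 → posterior Inverse-Gamma(25/4, 1145/32)

k = 7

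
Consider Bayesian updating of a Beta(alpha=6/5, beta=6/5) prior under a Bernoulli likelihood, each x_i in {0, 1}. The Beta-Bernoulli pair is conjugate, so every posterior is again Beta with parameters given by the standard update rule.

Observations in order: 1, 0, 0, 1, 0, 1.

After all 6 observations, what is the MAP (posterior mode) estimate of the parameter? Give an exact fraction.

1/2

obs 1: x=1 → posterior Beta(11/5, 6/5)
obs 2: x=0 → posterior Beta(11/5, 11/5)
obs 3: x=0 → posterior Beta(11/5, 16/5)
obs 4: x=1 → posterior Beta(16/5, 16/5)
obs 5: x=0 → posterior Beta(16/5, 21/5)
obs 6: x=1 → posterior Beta(21/5, 21/5)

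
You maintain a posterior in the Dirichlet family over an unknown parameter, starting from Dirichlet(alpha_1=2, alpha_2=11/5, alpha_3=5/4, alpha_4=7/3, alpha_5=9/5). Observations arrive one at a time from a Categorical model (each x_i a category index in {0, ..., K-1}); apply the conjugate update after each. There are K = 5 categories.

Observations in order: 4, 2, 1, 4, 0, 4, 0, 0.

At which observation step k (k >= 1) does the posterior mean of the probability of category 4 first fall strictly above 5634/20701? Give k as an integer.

obs 1: x=4 → posterior Dirichlet(2, 11/5, 5/4, 7/3, 14/5)
obs 2: x=2 → posterior Dirichlet(2, 11/5, 9/4, 7/3, 14/5)
obs 3: x=1 → posterior Dirichlet(2, 16/5, 9/4, 7/3, 14/5)
obs 4: x=4 → posterior Dirichlet(2, 16/5, 9/4, 7/3, 19/5)
obs 5: x=0 → posterior Dirichlet(3, 16/5, 9/4, 7/3, 19/5)
obs 6: x=4 → posterior Dirichlet(3, 16/5, 9/4, 7/3, 24/5)
obs 7: x=0 → posterior Dirichlet(4, 16/5, 9/4, 7/3, 24/5)
obs 8: x=0 → posterior Dirichlet(5, 16/5, 9/4, 7/3, 24/5)

k = 4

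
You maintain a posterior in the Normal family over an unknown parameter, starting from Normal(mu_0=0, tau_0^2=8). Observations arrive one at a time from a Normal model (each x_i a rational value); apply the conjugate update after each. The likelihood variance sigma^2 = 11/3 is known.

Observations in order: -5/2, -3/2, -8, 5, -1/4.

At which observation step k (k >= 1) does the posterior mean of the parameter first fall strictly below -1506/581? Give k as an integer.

obs 1: x=-5/2 → posterior Normal(-12/7, 88/35)
obs 2: x=-3/2 → posterior Normal(-96/59, 88/59)
obs 3: x=-8 → posterior Normal(-288/83, 88/83)
obs 4: x=5 → posterior Normal(-168/107, 88/107)
obs 5: x=-1/4 → posterior Normal(-174/131, 88/131)

k = 3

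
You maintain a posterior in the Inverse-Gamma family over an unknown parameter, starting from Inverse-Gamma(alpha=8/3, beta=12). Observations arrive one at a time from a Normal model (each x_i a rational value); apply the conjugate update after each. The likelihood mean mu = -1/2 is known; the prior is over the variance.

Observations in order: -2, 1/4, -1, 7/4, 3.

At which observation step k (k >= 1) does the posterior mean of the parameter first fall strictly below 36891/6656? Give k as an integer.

k = 2

obs 1: x=-2 → posterior Inverse-Gamma(19/6, 105/8)
obs 2: x=1/4 → posterior Inverse-Gamma(11/3, 429/32)
obs 3: x=-1 → posterior Inverse-Gamma(25/6, 433/32)
obs 4: x=7/4 → posterior Inverse-Gamma(14/3, 257/16)
obs 5: x=3 → posterior Inverse-Gamma(31/6, 355/16)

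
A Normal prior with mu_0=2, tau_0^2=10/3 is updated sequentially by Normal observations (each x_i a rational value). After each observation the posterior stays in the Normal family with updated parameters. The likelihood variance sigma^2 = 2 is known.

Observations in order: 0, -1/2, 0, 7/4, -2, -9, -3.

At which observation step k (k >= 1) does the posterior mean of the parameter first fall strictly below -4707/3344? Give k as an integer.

obs 1: x=0 → posterior Normal(3/4, 5/4)
obs 2: x=-1/2 → posterior Normal(7/26, 10/13)
obs 3: x=0 → posterior Normal(7/36, 5/9)
obs 4: x=7/4 → posterior Normal(49/92, 10/23)
obs 5: x=-2 → posterior Normal(9/112, 5/14)
obs 6: x=-9 → posterior Normal(-57/44, 10/33)
obs 7: x=-3 → posterior Normal(-231/152, 5/19)

k = 7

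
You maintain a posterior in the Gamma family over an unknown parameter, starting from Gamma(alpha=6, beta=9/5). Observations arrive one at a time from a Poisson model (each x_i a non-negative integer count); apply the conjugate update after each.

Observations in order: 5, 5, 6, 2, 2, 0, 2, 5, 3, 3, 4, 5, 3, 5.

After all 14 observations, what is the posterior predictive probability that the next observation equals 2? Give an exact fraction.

8786394968372056398064462572808761628264430712620748520638632132509746398231585209066740810161632472135472475/48296905520712573894191361984080926030470218636046064467890287046962006060939597009263227547218395664423583744

obs 1: x=5 → posterior Gamma(11, 14/5)
obs 2: x=5 → posterior Gamma(16, 19/5)
obs 3: x=6 → posterior Gamma(22, 24/5)
obs 4: x=2 → posterior Gamma(24, 29/5)
obs 5: x=2 → posterior Gamma(26, 34/5)
obs 6: x=0 → posterior Gamma(26, 39/5)
obs 7: x=2 → posterior Gamma(28, 44/5)
obs 8: x=5 → posterior Gamma(33, 49/5)
obs 9: x=3 → posterior Gamma(36, 54/5)
obs 10: x=3 → posterior Gamma(39, 59/5)
obs 11: x=4 → posterior Gamma(43, 64/5)
obs 12: x=5 → posterior Gamma(48, 69/5)
obs 13: x=3 → posterior Gamma(51, 74/5)
obs 14: x=5 → posterior Gamma(56, 79/5)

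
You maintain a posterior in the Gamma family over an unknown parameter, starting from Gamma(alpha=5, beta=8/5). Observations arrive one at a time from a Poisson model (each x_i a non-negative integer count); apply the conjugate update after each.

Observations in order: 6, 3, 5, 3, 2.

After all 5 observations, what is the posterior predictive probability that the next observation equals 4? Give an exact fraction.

15256738396337911074653027556346128185484375/85686165745168086802990870628909352797339648

obs 1: x=6 → posterior Gamma(11, 13/5)
obs 2: x=3 → posterior Gamma(14, 18/5)
obs 3: x=5 → posterior Gamma(19, 23/5)
obs 4: x=3 → posterior Gamma(22, 28/5)
obs 5: x=2 → posterior Gamma(24, 33/5)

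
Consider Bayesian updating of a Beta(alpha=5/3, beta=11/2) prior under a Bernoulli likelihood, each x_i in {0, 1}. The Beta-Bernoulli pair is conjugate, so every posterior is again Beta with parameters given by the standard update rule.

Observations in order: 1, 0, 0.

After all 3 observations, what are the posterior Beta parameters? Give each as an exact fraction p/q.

obs 1: x=1 → posterior Beta(8/3, 11/2)
obs 2: x=0 → posterior Beta(8/3, 13/2)
obs 3: x=0 → posterior Beta(8/3, 15/2)

alpha=8/3, beta=15/2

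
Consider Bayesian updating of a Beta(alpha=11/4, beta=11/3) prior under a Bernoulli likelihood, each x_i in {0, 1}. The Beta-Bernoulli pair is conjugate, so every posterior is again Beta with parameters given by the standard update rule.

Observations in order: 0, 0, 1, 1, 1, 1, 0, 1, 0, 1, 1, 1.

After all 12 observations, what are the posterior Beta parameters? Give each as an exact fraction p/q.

alpha=43/4, beta=23/3

obs 1: x=0 → posterior Beta(11/4, 14/3)
obs 2: x=0 → posterior Beta(11/4, 17/3)
obs 3: x=1 → posterior Beta(15/4, 17/3)
obs 4: x=1 → posterior Beta(19/4, 17/3)
obs 5: x=1 → posterior Beta(23/4, 17/3)
obs 6: x=1 → posterior Beta(27/4, 17/3)
obs 7: x=0 → posterior Beta(27/4, 20/3)
obs 8: x=1 → posterior Beta(31/4, 20/3)
obs 9: x=0 → posterior Beta(31/4, 23/3)
obs 10: x=1 → posterior Beta(35/4, 23/3)
obs 11: x=1 → posterior Beta(39/4, 23/3)
obs 12: x=1 → posterior Beta(43/4, 23/3)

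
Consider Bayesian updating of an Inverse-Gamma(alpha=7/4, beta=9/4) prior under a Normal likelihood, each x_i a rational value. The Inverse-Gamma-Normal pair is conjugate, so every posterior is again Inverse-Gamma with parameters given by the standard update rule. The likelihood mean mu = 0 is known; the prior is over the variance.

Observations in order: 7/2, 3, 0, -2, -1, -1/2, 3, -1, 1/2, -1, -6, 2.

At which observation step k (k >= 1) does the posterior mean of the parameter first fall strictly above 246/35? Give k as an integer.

k = 2

obs 1: x=7/2 → posterior Inverse-Gamma(9/4, 67/8)
obs 2: x=3 → posterior Inverse-Gamma(11/4, 103/8)
obs 3: x=0 → posterior Inverse-Gamma(13/4, 103/8)
obs 4: x=-2 → posterior Inverse-Gamma(15/4, 119/8)
obs 5: x=-1 → posterior Inverse-Gamma(17/4, 123/8)
obs 6: x=-1/2 → posterior Inverse-Gamma(19/4, 31/2)
obs 7: x=3 → posterior Inverse-Gamma(21/4, 20)
obs 8: x=-1 → posterior Inverse-Gamma(23/4, 41/2)
obs 9: x=1/2 → posterior Inverse-Gamma(25/4, 165/8)
obs 10: x=-1 → posterior Inverse-Gamma(27/4, 169/8)
obs 11: x=-6 → posterior Inverse-Gamma(29/4, 313/8)
obs 12: x=2 → posterior Inverse-Gamma(31/4, 329/8)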